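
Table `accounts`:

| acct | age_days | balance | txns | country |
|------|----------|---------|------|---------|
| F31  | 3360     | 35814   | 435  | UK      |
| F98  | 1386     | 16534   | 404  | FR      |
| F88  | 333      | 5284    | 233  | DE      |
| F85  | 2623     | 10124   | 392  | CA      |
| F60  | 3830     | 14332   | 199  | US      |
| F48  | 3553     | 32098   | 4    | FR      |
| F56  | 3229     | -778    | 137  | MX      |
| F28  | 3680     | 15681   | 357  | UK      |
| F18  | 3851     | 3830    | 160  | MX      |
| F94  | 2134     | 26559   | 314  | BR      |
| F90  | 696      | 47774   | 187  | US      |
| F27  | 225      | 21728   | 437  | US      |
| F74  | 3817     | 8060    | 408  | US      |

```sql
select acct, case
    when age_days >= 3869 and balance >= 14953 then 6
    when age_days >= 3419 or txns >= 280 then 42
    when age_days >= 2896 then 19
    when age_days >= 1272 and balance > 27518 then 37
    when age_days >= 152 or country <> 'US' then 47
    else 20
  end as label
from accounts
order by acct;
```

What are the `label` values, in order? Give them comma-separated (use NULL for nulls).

42, 42, 42, 42, 42, 19, 42, 42, 42, 47, 47, 42, 42

acct=F18: age_days >= 3419 or txns >= 280 → 42
acct=F27: age_days >= 3419 or txns >= 280 → 42
acct=F28: age_days >= 3419 or txns >= 280 → 42
acct=F31: age_days >= 3419 or txns >= 280 → 42
acct=F48: age_days >= 3419 or txns >= 280 → 42
acct=F56: age_days >= 2896 → 19
acct=F60: age_days >= 3419 or txns >= 280 → 42
acct=F74: age_days >= 3419 or txns >= 280 → 42
acct=F85: age_days >= 3419 or txns >= 280 → 42
acct=F88: age_days >= 152 or country <> 'US' → 47
acct=F90: age_days >= 152 or country <> 'US' → 47
acct=F94: age_days >= 3419 or txns >= 280 → 42
acct=F98: age_days >= 3419 or txns >= 280 → 42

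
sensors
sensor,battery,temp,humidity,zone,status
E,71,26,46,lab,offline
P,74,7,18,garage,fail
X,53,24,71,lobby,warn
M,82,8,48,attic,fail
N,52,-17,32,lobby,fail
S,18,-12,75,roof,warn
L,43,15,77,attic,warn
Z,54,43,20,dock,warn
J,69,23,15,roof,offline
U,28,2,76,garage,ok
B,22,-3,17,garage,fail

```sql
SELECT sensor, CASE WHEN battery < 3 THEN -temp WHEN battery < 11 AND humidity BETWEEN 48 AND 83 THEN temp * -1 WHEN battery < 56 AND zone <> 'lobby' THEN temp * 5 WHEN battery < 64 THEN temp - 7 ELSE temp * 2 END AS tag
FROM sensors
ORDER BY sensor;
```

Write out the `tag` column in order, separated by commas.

-15, 52, 46, 75, 16, -24, 14, -60, 10, 17, 215

sensor=B: battery < 56 AND zone <> 'lobby' → -15
sensor=E: ELSE → 52
sensor=J: ELSE → 46
sensor=L: battery < 56 AND zone <> 'lobby' → 75
sensor=M: ELSE → 16
sensor=N: battery < 64 → -24
sensor=P: ELSE → 14
sensor=S: battery < 56 AND zone <> 'lobby' → -60
sensor=U: battery < 56 AND zone <> 'lobby' → 10
sensor=X: battery < 64 → 17
sensor=Z: battery < 56 AND zone <> 'lobby' → 215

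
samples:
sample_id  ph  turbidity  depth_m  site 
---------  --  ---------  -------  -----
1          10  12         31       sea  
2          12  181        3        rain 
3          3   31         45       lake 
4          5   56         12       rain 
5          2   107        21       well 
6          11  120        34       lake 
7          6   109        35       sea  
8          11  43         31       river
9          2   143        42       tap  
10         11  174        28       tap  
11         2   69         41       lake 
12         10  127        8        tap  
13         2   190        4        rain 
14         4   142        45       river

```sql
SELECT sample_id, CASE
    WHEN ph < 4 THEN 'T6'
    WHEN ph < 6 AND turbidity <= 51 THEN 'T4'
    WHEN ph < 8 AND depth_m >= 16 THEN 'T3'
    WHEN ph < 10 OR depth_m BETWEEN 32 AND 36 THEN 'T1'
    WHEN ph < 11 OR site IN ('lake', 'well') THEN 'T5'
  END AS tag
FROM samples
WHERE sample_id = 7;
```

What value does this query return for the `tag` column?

sample_id = 7: ph=6, turbidity=109, depth_m=35, site=sea.
ph < 4 → false
ph < 6 AND turbidity <= 51 → false
ph < 8 AND depth_m >= 16 → true → T3

T3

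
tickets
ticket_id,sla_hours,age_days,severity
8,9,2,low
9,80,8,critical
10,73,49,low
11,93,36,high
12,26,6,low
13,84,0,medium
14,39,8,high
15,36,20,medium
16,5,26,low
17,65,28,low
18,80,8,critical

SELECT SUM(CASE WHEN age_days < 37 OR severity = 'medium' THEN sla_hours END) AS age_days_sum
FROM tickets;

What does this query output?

517

ticket_id=8: ✓ → 9
ticket_id=9: ✓ → 80
ticket_id=10: ✗
ticket_id=11: ✓ → 93
ticket_id=12: ✓ → 26
ticket_id=13: ✓ → 84
ticket_id=14: ✓ → 39
ticket_id=15: ✓ → 36
ticket_id=16: ✓ → 5
ticket_id=17: ✓ → 65
ticket_id=18: ✓ → 80
age_days_sum = 9 + 80 + 93 + 26 + 84 + 39 + 36 + 5 + 65 + 80 = 517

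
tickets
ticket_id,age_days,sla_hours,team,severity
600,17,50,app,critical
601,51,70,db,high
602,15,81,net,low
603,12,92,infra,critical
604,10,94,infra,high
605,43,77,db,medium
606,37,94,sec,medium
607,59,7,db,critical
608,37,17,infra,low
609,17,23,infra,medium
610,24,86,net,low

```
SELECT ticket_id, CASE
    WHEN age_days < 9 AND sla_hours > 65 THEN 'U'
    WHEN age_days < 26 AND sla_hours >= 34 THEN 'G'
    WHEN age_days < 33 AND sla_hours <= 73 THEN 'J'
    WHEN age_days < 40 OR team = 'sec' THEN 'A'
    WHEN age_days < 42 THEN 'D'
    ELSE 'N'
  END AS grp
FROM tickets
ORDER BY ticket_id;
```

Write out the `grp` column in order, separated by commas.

ticket_id=600: age_days < 26 AND sla_hours >= 34 → G
ticket_id=601: ELSE → N
ticket_id=602: age_days < 26 AND sla_hours >= 34 → G
ticket_id=603: age_days < 26 AND sla_hours >= 34 → G
ticket_id=604: age_days < 26 AND sla_hours >= 34 → G
ticket_id=605: ELSE → N
ticket_id=606: age_days < 40 OR team = 'sec' → A
ticket_id=607: ELSE → N
ticket_id=608: age_days < 40 OR team = 'sec' → A
ticket_id=609: age_days < 33 AND sla_hours <= 73 → J
ticket_id=610: age_days < 26 AND sla_hours >= 34 → G

G, N, G, G, G, N, A, N, A, J, G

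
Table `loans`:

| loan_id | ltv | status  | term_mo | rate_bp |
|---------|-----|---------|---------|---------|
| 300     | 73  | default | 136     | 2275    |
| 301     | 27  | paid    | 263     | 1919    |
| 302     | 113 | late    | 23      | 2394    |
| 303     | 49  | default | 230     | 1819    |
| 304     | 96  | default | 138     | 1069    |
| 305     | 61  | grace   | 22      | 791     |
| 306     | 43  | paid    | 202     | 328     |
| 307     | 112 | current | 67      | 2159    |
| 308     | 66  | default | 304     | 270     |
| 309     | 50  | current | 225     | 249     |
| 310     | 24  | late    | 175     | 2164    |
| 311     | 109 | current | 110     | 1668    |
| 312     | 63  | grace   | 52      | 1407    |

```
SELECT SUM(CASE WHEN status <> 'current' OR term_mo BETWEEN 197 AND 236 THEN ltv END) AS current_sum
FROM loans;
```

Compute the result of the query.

665

loan_id=300: ✓ → 73
loan_id=301: ✓ → 27
loan_id=302: ✓ → 113
loan_id=303: ✓ → 49
loan_id=304: ✓ → 96
loan_id=305: ✓ → 61
loan_id=306: ✓ → 43
loan_id=307: ✗
loan_id=308: ✓ → 66
loan_id=309: ✓ → 50
loan_id=310: ✓ → 24
loan_id=311: ✗
loan_id=312: ✓ → 63
current_sum = 73 + 27 + 113 + 49 + 96 + 61 + 43 + 66 + 50 + 24 + 63 = 665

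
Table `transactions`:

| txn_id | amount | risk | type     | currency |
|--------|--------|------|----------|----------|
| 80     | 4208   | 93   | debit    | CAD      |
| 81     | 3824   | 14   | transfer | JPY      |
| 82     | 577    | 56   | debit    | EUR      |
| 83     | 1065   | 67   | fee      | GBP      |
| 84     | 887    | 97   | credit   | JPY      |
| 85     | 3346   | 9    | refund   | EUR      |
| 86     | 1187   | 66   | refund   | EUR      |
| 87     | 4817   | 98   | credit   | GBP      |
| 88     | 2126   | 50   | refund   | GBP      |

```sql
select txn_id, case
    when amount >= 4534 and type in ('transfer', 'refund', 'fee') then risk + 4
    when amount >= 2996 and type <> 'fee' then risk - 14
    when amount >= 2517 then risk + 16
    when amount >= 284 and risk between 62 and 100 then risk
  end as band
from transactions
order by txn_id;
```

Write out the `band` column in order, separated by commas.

txn_id=80: amount >= 2996 and type <> 'fee' → 79
txn_id=81: amount >= 2996 and type <> 'fee' → 0
txn_id=82: (no match → NULL) → NULL
txn_id=83: amount >= 284 and risk between 62 and 100 → 67
txn_id=84: amount >= 284 and risk between 62 and 100 → 97
txn_id=85: amount >= 2996 and type <> 'fee' → -5
txn_id=86: amount >= 284 and risk between 62 and 100 → 66
txn_id=87: amount >= 2996 and type <> 'fee' → 84
txn_id=88: (no match → NULL) → NULL

79, 0, NULL, 67, 97, -5, 66, 84, NULL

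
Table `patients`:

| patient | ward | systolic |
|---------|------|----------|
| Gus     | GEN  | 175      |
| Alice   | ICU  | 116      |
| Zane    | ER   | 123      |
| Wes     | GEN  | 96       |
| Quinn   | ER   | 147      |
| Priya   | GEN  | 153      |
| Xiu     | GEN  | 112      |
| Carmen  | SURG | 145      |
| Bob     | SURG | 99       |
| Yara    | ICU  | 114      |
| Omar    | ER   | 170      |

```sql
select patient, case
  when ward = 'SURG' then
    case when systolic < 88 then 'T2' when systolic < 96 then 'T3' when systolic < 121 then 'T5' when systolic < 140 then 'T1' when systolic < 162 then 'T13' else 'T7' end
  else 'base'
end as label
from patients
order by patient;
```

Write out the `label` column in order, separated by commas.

base, T5, T13, base, base, base, base, base, base, base, base

patient=Alice: ward='ICU' → outer ELSE → base
patient=Bob: ward='SURG' → inner[systolic < 121] → T5
patient=Carmen: ward='SURG' → inner[systolic < 162] → T13
patient=Gus: ward='GEN' → outer ELSE → base
patient=Omar: ward='ER' → outer ELSE → base
patient=Priya: ward='GEN' → outer ELSE → base
patient=Quinn: ward='ER' → outer ELSE → base
patient=Wes: ward='GEN' → outer ELSE → base
patient=Xiu: ward='GEN' → outer ELSE → base
patient=Yara: ward='ICU' → outer ELSE → base
patient=Zane: ward='ER' → outer ELSE → base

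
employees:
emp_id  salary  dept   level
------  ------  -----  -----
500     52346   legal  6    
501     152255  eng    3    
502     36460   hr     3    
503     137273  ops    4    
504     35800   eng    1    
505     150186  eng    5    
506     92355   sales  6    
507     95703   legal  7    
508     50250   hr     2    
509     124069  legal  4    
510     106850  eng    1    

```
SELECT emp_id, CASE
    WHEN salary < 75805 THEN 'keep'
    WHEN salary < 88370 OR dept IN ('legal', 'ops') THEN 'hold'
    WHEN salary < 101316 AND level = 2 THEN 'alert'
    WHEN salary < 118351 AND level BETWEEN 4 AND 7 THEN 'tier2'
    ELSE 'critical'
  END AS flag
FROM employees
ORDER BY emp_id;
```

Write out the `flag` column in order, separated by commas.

emp_id=500: salary < 75805 → keep
emp_id=501: ELSE → critical
emp_id=502: salary < 75805 → keep
emp_id=503: salary < 88370 OR dept IN ('legal', 'ops') → hold
emp_id=504: salary < 75805 → keep
emp_id=505: ELSE → critical
emp_id=506: salary < 118351 AND level BETWEEN 4 AND 7 → tier2
emp_id=507: salary < 88370 OR dept IN ('legal', 'ops') → hold
emp_id=508: salary < 75805 → keep
emp_id=509: salary < 88370 OR dept IN ('legal', 'ops') → hold
emp_id=510: ELSE → critical

keep, critical, keep, hold, keep, critical, tier2, hold, keep, hold, critical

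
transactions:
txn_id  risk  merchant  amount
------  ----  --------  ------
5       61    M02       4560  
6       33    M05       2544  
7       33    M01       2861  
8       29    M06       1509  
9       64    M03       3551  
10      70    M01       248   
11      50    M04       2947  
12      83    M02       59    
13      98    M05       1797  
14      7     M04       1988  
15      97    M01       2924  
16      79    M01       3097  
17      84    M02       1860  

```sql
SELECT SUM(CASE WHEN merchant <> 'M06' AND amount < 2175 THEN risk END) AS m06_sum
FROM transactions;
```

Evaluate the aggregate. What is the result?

txn_id=5: ✗
txn_id=6: ✗
txn_id=7: ✗
txn_id=8: ✗
txn_id=9: ✗
txn_id=10: ✓ → 70
txn_id=11: ✗
txn_id=12: ✓ → 83
txn_id=13: ✓ → 98
txn_id=14: ✓ → 7
txn_id=15: ✗
txn_id=16: ✗
txn_id=17: ✓ → 84
m06_sum = 70 + 83 + 98 + 7 + 84 = 342

342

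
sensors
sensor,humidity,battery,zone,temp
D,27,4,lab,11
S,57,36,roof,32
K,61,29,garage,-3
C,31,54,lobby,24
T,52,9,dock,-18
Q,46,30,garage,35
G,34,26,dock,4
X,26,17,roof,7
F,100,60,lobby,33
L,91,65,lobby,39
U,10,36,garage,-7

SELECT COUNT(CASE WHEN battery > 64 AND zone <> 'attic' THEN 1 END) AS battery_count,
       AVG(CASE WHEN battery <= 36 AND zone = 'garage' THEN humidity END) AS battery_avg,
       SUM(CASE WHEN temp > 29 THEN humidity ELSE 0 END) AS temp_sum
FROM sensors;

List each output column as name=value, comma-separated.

battery_count=1, battery_avg=39, temp_sum=294

[battery_count: battery > 64 AND zone <> 'attic']
sensor=D: ✗
sensor=S: ✗
sensor=K: ✗
sensor=C: ✗
sensor=T: ✗
sensor=Q: ✗
sensor=G: ✗
sensor=X: ✗
sensor=F: ✗
sensor=L: ✓ → 1
sensor=U: ✗
battery_count = COUNT(1) = 1
—
[battery_avg: battery <= 36 AND zone = 'garage']
sensor=D: ✗
sensor=S: ✗
sensor=K: ✓ → 61
sensor=C: ✗
sensor=T: ✗
sensor=Q: ✓ → 46
sensor=G: ✗
sensor=X: ✗
sensor=F: ✗
sensor=L: ✗
sensor=U: ✓ → 10
battery_avg = (61 + 46 + 10) / 3 = 39
—
[temp_sum: temp > 29]
sensor=D: ✗
sensor=S: ✓ → 57
sensor=K: ✗
sensor=C: ✗
sensor=T: ✗
sensor=Q: ✓ → 46
sensor=G: ✗
sensor=X: ✗
sensor=F: ✓ → 100
sensor=L: ✓ → 91
sensor=U: ✗
temp_sum = 57 + 46 + 100 + 91 = 294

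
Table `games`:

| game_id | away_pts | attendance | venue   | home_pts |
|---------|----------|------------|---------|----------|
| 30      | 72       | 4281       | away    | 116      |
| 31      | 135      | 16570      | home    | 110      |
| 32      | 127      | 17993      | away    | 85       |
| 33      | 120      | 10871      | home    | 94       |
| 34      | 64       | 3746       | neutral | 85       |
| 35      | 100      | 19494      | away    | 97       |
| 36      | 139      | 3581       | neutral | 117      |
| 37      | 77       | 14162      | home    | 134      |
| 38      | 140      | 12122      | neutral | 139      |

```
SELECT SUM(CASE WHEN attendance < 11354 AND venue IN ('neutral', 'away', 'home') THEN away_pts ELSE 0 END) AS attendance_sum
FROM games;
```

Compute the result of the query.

395

game_id=30: ✓ → 72
game_id=31: ✗
game_id=32: ✗
game_id=33: ✓ → 120
game_id=34: ✓ → 64
game_id=35: ✗
game_id=36: ✓ → 139
game_id=37: ✗
game_id=38: ✗
attendance_sum = 72 + 120 + 64 + 139 = 395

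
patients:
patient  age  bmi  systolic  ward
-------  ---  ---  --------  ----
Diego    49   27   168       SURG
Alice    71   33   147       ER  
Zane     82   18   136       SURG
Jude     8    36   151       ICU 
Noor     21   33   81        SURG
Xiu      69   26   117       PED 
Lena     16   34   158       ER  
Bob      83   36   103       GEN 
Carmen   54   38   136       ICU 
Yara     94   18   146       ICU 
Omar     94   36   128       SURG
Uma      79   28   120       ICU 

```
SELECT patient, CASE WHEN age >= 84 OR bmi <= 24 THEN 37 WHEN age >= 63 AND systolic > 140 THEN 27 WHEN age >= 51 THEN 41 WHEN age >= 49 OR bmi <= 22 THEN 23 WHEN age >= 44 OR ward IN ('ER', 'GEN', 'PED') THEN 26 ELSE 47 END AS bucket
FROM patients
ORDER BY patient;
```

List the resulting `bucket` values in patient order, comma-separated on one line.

27, 41, 41, 23, 47, 26, 47, 37, 41, 41, 37, 37

patient=Alice: age >= 63 AND systolic > 140 → 27
patient=Bob: age >= 51 → 41
patient=Carmen: age >= 51 → 41
patient=Diego: age >= 49 OR bmi <= 22 → 23
patient=Jude: ELSE → 47
patient=Lena: age >= 44 OR ward IN ('ER', 'GEN', 'PED') → 26
patient=Noor: ELSE → 47
patient=Omar: age >= 84 OR bmi <= 24 → 37
patient=Uma: age >= 51 → 41
patient=Xiu: age >= 51 → 41
patient=Yara: age >= 84 OR bmi <= 24 → 37
patient=Zane: age >= 84 OR bmi <= 24 → 37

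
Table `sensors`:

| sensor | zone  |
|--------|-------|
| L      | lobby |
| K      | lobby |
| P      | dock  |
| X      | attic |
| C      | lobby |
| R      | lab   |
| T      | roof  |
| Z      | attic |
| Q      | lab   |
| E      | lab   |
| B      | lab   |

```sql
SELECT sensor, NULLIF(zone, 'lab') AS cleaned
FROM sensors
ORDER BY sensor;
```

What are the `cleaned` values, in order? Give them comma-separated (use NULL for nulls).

sensor=B: zone=lab vs lab: equal → NULL
sensor=C: zone=lobby vs lab: differ → lobby
sensor=E: zone=lab vs lab: equal → NULL
sensor=K: zone=lobby vs lab: differ → lobby
sensor=L: zone=lobby vs lab: differ → lobby
sensor=P: zone=dock vs lab: differ → dock
sensor=Q: zone=lab vs lab: equal → NULL
sensor=R: zone=lab vs lab: equal → NULL
sensor=T: zone=roof vs lab: differ → roof
sensor=X: zone=attic vs lab: differ → attic
sensor=Z: zone=attic vs lab: differ → attic

NULL, lobby, NULL, lobby, lobby, dock, NULL, NULL, roof, attic, attic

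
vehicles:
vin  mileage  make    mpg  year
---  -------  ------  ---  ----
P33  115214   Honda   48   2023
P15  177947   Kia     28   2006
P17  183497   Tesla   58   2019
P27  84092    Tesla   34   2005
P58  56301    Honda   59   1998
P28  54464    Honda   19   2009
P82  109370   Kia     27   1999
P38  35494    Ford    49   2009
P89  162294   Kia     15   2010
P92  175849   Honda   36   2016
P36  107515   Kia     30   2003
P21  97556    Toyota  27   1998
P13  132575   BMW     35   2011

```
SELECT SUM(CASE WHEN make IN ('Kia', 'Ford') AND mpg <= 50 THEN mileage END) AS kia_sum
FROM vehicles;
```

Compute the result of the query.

vin=P33: ✗
vin=P15: ✓ → 177947
vin=P17: ✗
vin=P27: ✗
vin=P58: ✗
vin=P28: ✗
vin=P82: ✓ → 109370
vin=P38: ✓ → 35494
vin=P89: ✓ → 162294
vin=P92: ✗
vin=P36: ✓ → 107515
vin=P21: ✗
vin=P13: ✗
kia_sum = 177947 + 109370 + 35494 + 162294 + 107515 = 592620

592620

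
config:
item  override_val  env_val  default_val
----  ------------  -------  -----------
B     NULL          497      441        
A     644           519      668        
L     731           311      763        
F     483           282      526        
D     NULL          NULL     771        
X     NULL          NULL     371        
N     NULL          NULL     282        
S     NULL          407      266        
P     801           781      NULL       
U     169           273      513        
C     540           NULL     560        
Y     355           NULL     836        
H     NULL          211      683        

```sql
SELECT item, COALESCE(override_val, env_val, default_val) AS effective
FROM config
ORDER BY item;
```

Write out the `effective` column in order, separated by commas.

644, 497, 540, 771, 483, 211, 731, 282, 801, 407, 169, 371, 355

item=A: override_val=644 → 644
item=B: override_val=NULL, env_val=497 → 497
item=C: override_val=540 → 540
item=D: override_val=NULL, env_val=NULL, default_val=771 → 771
item=F: override_val=483 → 483
item=H: override_val=NULL, env_val=211 → 211
item=L: override_val=731 → 731
item=N: override_val=NULL, env_val=NULL, default_val=282 → 282
item=P: override_val=801 → 801
item=S: override_val=NULL, env_val=407 → 407
item=U: override_val=169 → 169
item=X: override_val=NULL, env_val=NULL, default_val=371 → 371
item=Y: override_val=355 → 355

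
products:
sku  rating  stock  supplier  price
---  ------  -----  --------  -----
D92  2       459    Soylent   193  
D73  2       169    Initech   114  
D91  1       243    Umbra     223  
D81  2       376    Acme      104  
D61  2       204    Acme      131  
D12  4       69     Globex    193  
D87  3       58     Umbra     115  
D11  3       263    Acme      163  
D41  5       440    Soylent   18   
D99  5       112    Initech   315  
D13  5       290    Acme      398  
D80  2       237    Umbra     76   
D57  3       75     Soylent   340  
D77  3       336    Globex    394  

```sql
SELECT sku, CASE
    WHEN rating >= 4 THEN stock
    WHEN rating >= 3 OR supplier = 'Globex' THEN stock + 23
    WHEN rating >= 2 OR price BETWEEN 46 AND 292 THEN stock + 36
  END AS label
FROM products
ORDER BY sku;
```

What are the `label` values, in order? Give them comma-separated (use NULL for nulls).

sku=D11: rating >= 3 OR supplier = 'Globex' → 286
sku=D12: rating >= 4 → 69
sku=D13: rating >= 4 → 290
sku=D41: rating >= 4 → 440
sku=D57: rating >= 3 OR supplier = 'Globex' → 98
sku=D61: rating >= 2 OR price BETWEEN 46 AND 292 → 240
sku=D73: rating >= 2 OR price BETWEEN 46 AND 292 → 205
sku=D77: rating >= 3 OR supplier = 'Globex' → 359
sku=D80: rating >= 2 OR price BETWEEN 46 AND 292 → 273
sku=D81: rating >= 2 OR price BETWEEN 46 AND 292 → 412
sku=D87: rating >= 3 OR supplier = 'Globex' → 81
sku=D91: rating >= 2 OR price BETWEEN 46 AND 292 → 279
sku=D92: rating >= 2 OR price BETWEEN 46 AND 292 → 495
sku=D99: rating >= 4 → 112

286, 69, 290, 440, 98, 240, 205, 359, 273, 412, 81, 279, 495, 112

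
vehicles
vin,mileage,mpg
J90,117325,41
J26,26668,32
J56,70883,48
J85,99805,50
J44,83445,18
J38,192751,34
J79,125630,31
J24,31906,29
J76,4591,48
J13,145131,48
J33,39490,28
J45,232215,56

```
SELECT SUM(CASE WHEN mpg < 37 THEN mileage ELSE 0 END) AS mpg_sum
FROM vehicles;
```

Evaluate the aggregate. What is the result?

vin=J90: ✗
vin=J26: ✓ → 26668
vin=J56: ✗
vin=J85: ✗
vin=J44: ✓ → 83445
vin=J38: ✓ → 192751
vin=J79: ✓ → 125630
vin=J24: ✓ → 31906
vin=J76: ✗
vin=J13: ✗
vin=J33: ✓ → 39490
vin=J45: ✗
mpg_sum = 26668 + 83445 + 192751 + 125630 + 31906 + 39490 = 499890

499890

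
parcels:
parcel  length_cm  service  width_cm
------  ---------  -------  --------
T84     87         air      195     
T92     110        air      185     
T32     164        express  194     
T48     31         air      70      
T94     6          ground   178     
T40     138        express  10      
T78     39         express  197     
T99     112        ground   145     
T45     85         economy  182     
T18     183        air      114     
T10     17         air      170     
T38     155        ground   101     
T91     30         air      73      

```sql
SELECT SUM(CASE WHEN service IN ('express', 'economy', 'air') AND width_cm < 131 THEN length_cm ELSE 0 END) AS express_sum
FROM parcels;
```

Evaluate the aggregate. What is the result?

382

parcel=T84: ✗
parcel=T92: ✗
parcel=T32: ✗
parcel=T48: ✓ → 31
parcel=T94: ✗
parcel=T40: ✓ → 138
parcel=T78: ✗
parcel=T99: ✗
parcel=T45: ✗
parcel=T18: ✓ → 183
parcel=T10: ✗
parcel=T38: ✗
parcel=T91: ✓ → 30
express_sum = 31 + 138 + 183 + 30 = 382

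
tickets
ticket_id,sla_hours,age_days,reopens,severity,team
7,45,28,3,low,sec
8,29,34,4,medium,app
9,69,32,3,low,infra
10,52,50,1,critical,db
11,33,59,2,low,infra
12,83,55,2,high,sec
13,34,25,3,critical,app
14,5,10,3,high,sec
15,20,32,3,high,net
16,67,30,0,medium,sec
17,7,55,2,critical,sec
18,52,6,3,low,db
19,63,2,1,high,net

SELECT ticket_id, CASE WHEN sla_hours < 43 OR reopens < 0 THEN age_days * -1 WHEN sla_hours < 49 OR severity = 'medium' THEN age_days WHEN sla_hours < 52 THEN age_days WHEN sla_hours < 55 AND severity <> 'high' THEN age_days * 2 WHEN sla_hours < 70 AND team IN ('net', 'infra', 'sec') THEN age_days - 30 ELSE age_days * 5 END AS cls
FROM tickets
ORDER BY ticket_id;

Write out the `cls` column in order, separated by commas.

ticket_id=7: sla_hours < 49 OR severity = 'medium' → 28
ticket_id=8: sla_hours < 43 OR reopens < 0 → -34
ticket_id=9: sla_hours < 70 AND team IN ('net', 'infra', 'sec') → 2
ticket_id=10: sla_hours < 55 AND severity <> 'high' → 100
ticket_id=11: sla_hours < 43 OR reopens < 0 → -59
ticket_id=12: ELSE → 275
ticket_id=13: sla_hours < 43 OR reopens < 0 → -25
ticket_id=14: sla_hours < 43 OR reopens < 0 → -10
ticket_id=15: sla_hours < 43 OR reopens < 0 → -32
ticket_id=16: sla_hours < 49 OR severity = 'medium' → 30
ticket_id=17: sla_hours < 43 OR reopens < 0 → -55
ticket_id=18: sla_hours < 55 AND severity <> 'high' → 12
ticket_id=19: sla_hours < 70 AND team IN ('net', 'infra', 'sec') → -28

28, -34, 2, 100, -59, 275, -25, -10, -32, 30, -55, 12, -28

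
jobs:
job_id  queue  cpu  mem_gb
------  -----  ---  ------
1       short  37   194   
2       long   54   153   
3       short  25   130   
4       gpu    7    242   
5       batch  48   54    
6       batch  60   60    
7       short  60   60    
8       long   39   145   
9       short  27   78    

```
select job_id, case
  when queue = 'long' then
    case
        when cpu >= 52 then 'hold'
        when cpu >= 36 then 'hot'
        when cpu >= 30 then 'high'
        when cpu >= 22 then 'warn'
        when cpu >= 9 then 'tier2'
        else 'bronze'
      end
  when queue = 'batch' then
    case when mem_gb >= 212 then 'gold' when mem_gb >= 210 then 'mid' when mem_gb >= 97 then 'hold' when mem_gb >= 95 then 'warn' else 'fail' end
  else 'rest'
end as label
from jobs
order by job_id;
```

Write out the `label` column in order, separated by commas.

rest, hold, rest, rest, fail, fail, rest, hot, rest

job_id=1: queue='short' → outer ELSE → rest
job_id=2: queue='long' → inner[cpu >= 52] → hold
job_id=3: queue='short' → outer ELSE → rest
job_id=4: queue='gpu' → outer ELSE → rest
job_id=5: queue='batch' → inner[ELSE] → fail
job_id=6: queue='batch' → inner[ELSE] → fail
job_id=7: queue='short' → outer ELSE → rest
job_id=8: queue='long' → inner[cpu >= 36] → hot
job_id=9: queue='short' → outer ELSE → rest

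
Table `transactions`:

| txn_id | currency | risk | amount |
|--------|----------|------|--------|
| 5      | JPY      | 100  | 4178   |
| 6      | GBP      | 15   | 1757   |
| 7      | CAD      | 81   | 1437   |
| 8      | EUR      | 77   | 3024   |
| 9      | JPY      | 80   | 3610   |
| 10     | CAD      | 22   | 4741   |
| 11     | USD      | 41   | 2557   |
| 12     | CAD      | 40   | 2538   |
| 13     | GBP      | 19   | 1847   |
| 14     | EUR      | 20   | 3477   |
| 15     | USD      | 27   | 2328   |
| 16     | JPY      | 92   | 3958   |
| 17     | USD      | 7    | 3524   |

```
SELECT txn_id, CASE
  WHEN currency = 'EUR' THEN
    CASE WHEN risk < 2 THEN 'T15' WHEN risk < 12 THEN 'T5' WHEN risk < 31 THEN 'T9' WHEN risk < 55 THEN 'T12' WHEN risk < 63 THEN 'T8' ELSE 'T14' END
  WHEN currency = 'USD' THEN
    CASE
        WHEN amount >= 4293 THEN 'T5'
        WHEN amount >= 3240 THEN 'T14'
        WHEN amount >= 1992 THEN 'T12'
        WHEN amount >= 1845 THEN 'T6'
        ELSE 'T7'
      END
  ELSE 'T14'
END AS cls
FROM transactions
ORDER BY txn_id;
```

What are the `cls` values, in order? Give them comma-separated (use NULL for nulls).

txn_id=5: currency='JPY' → outer ELSE → T14
txn_id=6: currency='GBP' → outer ELSE → T14
txn_id=7: currency='CAD' → outer ELSE → T14
txn_id=8: currency='EUR' → inner[ELSE] → T14
txn_id=9: currency='JPY' → outer ELSE → T14
txn_id=10: currency='CAD' → outer ELSE → T14
txn_id=11: currency='USD' → inner[amount >= 1992] → T12
txn_id=12: currency='CAD' → outer ELSE → T14
txn_id=13: currency='GBP' → outer ELSE → T14
txn_id=14: currency='EUR' → inner[risk < 31] → T9
txn_id=15: currency='USD' → inner[amount >= 1992] → T12
txn_id=16: currency='JPY' → outer ELSE → T14
txn_id=17: currency='USD' → inner[amount >= 3240] → T14

T14, T14, T14, T14, T14, T14, T12, T14, T14, T9, T12, T14, T14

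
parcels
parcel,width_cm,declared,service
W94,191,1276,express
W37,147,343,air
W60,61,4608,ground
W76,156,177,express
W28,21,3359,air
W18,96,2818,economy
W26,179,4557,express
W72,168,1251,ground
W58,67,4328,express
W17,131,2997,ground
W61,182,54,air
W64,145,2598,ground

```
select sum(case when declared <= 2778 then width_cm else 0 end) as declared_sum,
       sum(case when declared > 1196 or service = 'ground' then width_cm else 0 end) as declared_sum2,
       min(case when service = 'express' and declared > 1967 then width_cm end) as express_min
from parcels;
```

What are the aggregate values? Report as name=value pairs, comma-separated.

[declared_sum: declared <= 2778]
parcel=W94: ✓ → 191
parcel=W37: ✓ → 147
parcel=W60: ✗
parcel=W76: ✓ → 156
parcel=W28: ✗
parcel=W18: ✗
parcel=W26: ✗
parcel=W72: ✓ → 168
parcel=W58: ✗
parcel=W17: ✗
parcel=W61: ✓ → 182
parcel=W64: ✓ → 145
declared_sum = 191 + 147 + 156 + 168 + 182 + 145 = 989
—
[declared_sum2: declared > 1196 or service = 'ground']
parcel=W94: ✓ → 191
parcel=W37: ✗
parcel=W60: ✓ → 61
parcel=W76: ✗
parcel=W28: ✓ → 21
parcel=W18: ✓ → 96
parcel=W26: ✓ → 179
parcel=W72: ✓ → 168
parcel=W58: ✓ → 67
parcel=W17: ✓ → 131
parcel=W61: ✗
parcel=W64: ✓ → 145
declared_sum2 = 191 + 61 + 21 + 96 + 179 + 168 + 67 + 131 + 145 = 1059
—
[express_min: service = 'express' and declared > 1967]
parcel=W94: ✗
parcel=W37: ✗
parcel=W60: ✗
parcel=W76: ✗
parcel=W28: ✗
parcel=W18: ✗
parcel=W26: ✓ → 179
parcel=W72: ✗
parcel=W58: ✓ → 67
parcel=W17: ✗
parcel=W61: ✗
parcel=W64: ✗
express_min = MIN(179, 67) = 67

declared_sum=989, declared_sum2=1059, express_min=67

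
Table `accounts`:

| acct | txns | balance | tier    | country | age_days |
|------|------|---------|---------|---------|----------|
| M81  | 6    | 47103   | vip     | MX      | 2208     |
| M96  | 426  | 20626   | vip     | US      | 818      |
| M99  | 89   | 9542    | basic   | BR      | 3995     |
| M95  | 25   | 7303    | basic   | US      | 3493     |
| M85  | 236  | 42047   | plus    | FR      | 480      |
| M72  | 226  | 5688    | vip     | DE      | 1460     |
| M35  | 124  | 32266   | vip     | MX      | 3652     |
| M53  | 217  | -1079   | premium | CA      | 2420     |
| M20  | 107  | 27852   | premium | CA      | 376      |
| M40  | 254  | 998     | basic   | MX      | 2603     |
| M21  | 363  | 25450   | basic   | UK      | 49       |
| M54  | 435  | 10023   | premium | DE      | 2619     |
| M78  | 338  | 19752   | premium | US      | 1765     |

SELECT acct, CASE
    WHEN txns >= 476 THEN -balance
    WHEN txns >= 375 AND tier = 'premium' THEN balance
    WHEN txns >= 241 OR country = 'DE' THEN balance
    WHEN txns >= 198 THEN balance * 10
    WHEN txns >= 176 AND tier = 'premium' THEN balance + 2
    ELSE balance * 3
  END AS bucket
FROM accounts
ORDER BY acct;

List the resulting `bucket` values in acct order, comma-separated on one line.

acct=M20: ELSE → 83556
acct=M21: txns >= 241 OR country = 'DE' → 25450
acct=M35: ELSE → 96798
acct=M40: txns >= 241 OR country = 'DE' → 998
acct=M53: txns >= 198 → -10790
acct=M54: txns >= 375 AND tier = 'premium' → 10023
acct=M72: txns >= 241 OR country = 'DE' → 5688
acct=M78: txns >= 241 OR country = 'DE' → 19752
acct=M81: ELSE → 141309
acct=M85: txns >= 198 → 420470
acct=M95: ELSE → 21909
acct=M96: txns >= 241 OR country = 'DE' → 20626
acct=M99: ELSE → 28626

83556, 25450, 96798, 998, -10790, 10023, 5688, 19752, 141309, 420470, 21909, 20626, 28626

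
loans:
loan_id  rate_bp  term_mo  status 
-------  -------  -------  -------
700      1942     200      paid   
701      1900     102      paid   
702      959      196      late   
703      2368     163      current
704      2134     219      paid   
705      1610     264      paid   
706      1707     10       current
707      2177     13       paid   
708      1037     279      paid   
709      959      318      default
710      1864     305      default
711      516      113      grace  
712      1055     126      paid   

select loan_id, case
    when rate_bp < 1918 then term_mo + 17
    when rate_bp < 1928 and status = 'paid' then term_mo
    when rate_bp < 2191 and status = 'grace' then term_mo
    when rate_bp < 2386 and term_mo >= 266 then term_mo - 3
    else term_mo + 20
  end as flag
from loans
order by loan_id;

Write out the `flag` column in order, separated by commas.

220, 119, 213, 183, 239, 281, 27, 33, 296, 335, 322, 130, 143

loan_id=700: ELSE → 220
loan_id=701: rate_bp < 1918 → 119
loan_id=702: rate_bp < 1918 → 213
loan_id=703: ELSE → 183
loan_id=704: ELSE → 239
loan_id=705: rate_bp < 1918 → 281
loan_id=706: rate_bp < 1918 → 27
loan_id=707: ELSE → 33
loan_id=708: rate_bp < 1918 → 296
loan_id=709: rate_bp < 1918 → 335
loan_id=710: rate_bp < 1918 → 322
loan_id=711: rate_bp < 1918 → 130
loan_id=712: rate_bp < 1918 → 143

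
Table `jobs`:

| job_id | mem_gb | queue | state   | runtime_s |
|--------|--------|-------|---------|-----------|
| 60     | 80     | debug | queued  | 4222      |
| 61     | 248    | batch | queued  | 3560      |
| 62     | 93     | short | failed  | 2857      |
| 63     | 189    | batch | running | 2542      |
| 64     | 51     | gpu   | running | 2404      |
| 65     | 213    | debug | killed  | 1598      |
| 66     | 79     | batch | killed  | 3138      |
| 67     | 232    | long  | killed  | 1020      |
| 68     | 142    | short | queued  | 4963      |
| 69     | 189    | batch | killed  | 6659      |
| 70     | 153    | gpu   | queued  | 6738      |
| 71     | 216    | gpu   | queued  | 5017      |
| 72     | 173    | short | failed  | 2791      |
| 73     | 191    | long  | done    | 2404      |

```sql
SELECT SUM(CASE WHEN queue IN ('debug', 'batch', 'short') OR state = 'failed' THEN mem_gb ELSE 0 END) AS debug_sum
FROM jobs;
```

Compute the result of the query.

1406

job_id=60: ✓ → 80
job_id=61: ✓ → 248
job_id=62: ✓ → 93
job_id=63: ✓ → 189
job_id=64: ✗
job_id=65: ✓ → 213
job_id=66: ✓ → 79
job_id=67: ✗
job_id=68: ✓ → 142
job_id=69: ✓ → 189
job_id=70: ✗
job_id=71: ✗
job_id=72: ✓ → 173
job_id=73: ✗
debug_sum = 80 + 248 + 93 + 189 + 213 + 79 + 142 + 189 + 173 = 1406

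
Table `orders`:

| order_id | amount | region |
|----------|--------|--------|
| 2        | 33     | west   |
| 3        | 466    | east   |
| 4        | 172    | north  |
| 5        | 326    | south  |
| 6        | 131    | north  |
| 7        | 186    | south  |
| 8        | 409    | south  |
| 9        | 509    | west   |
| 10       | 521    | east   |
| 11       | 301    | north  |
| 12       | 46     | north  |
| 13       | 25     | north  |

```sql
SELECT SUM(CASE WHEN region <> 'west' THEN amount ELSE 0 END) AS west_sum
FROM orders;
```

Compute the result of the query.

order_id=2: ✗
order_id=3: ✓ → 466
order_id=4: ✓ → 172
order_id=5: ✓ → 326
order_id=6: ✓ → 131
order_id=7: ✓ → 186
order_id=8: ✓ → 409
order_id=9: ✗
order_id=10: ✓ → 521
order_id=11: ✓ → 301
order_id=12: ✓ → 46
order_id=13: ✓ → 25
west_sum = 466 + 172 + 326 + 131 + 186 + 409 + 521 + 301 + 46 + 25 = 2583

2583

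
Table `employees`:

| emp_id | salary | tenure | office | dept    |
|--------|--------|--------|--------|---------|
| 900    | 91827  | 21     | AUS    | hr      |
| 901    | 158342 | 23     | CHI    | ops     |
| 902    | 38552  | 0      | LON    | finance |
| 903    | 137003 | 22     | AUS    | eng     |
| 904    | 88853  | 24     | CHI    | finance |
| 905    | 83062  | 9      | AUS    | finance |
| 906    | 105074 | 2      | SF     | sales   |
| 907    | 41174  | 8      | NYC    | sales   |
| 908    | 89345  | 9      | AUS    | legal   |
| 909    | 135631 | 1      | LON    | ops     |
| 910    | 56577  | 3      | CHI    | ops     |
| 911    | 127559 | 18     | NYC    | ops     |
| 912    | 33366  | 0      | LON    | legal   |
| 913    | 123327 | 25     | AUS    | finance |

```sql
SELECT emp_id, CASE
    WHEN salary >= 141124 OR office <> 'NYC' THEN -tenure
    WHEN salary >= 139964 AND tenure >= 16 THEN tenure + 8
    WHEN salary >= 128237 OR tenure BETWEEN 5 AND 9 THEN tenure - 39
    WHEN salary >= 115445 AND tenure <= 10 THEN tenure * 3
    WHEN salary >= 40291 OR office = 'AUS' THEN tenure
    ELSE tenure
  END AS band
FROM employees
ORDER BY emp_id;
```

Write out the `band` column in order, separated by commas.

-21, -23, 0, -22, -24, -9, -2, -31, -9, -1, -3, 18, 0, -25

emp_id=900: salary >= 141124 OR office <> 'NYC' → -21
emp_id=901: salary >= 141124 OR office <> 'NYC' → -23
emp_id=902: salary >= 141124 OR office <> 'NYC' → 0
emp_id=903: salary >= 141124 OR office <> 'NYC' → -22
emp_id=904: salary >= 141124 OR office <> 'NYC' → -24
emp_id=905: salary >= 141124 OR office <> 'NYC' → -9
emp_id=906: salary >= 141124 OR office <> 'NYC' → -2
emp_id=907: salary >= 128237 OR tenure BETWEEN 5 AND 9 → -31
emp_id=908: salary >= 141124 OR office <> 'NYC' → -9
emp_id=909: salary >= 141124 OR office <> 'NYC' → -1
emp_id=910: salary >= 141124 OR office <> 'NYC' → -3
emp_id=911: salary >= 40291 OR office = 'AUS' → 18
emp_id=912: salary >= 141124 OR office <> 'NYC' → 0
emp_id=913: salary >= 141124 OR office <> 'NYC' → -25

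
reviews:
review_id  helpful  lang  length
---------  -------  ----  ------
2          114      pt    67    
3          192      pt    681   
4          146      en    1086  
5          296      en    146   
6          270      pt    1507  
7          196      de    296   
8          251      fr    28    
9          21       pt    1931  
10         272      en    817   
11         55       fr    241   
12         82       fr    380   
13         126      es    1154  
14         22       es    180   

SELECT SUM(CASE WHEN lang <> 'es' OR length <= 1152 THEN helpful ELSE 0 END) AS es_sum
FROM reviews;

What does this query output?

1917

review_id=2: ✓ → 114
review_id=3: ✓ → 192
review_id=4: ✓ → 146
review_id=5: ✓ → 296
review_id=6: ✓ → 270
review_id=7: ✓ → 196
review_id=8: ✓ → 251
review_id=9: ✓ → 21
review_id=10: ✓ → 272
review_id=11: ✓ → 55
review_id=12: ✓ → 82
review_id=13: ✗
review_id=14: ✓ → 22
es_sum = 114 + 192 + 146 + 296 + 270 + 196 + 251 + 21 + 272 + 55 + 82 + 22 = 1917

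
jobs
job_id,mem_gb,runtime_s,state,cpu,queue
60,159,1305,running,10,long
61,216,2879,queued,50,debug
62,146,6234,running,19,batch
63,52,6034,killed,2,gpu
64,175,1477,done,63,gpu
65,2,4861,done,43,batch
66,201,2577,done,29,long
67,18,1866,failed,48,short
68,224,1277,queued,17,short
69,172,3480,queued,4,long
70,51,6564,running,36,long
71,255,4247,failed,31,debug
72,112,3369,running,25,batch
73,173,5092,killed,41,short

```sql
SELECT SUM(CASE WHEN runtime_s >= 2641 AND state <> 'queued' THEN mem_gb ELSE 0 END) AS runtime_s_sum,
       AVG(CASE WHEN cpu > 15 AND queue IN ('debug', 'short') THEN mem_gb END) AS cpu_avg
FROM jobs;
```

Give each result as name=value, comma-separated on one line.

runtime_s_sum=791, cpu_avg=177.2

[runtime_s_sum: runtime_s >= 2641 AND state <> 'queued']
job_id=60: ✗
job_id=61: ✗
job_id=62: ✓ → 146
job_id=63: ✓ → 52
job_id=64: ✗
job_id=65: ✓ → 2
job_id=66: ✗
job_id=67: ✗
job_id=68: ✗
job_id=69: ✗
job_id=70: ✓ → 51
job_id=71: ✓ → 255
job_id=72: ✓ → 112
job_id=73: ✓ → 173
runtime_s_sum = 146 + 52 + 2 + 51 + 255 + 112 + 173 = 791
—
[cpu_avg: cpu > 15 AND queue IN ('debug', 'short')]
job_id=60: ✗
job_id=61: ✓ → 216
job_id=62: ✗
job_id=63: ✗
job_id=64: ✗
job_id=65: ✗
job_id=66: ✗
job_id=67: ✓ → 18
job_id=68: ✓ → 224
job_id=69: ✗
job_id=70: ✗
job_id=71: ✓ → 255
job_id=72: ✗
job_id=73: ✓ → 173
cpu_avg = (216 + 18 + 224 + 255 + 173) / 5 = 177.2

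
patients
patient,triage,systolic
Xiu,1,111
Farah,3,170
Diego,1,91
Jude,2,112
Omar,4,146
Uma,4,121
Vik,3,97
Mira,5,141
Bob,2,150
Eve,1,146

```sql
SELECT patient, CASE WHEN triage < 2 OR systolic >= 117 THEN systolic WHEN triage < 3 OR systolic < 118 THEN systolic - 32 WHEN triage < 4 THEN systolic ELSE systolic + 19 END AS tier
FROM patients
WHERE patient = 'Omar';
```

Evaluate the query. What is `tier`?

patient = Omar: triage=4, systolic=146.
triage < 2 OR systolic >= 117 → true → 146

146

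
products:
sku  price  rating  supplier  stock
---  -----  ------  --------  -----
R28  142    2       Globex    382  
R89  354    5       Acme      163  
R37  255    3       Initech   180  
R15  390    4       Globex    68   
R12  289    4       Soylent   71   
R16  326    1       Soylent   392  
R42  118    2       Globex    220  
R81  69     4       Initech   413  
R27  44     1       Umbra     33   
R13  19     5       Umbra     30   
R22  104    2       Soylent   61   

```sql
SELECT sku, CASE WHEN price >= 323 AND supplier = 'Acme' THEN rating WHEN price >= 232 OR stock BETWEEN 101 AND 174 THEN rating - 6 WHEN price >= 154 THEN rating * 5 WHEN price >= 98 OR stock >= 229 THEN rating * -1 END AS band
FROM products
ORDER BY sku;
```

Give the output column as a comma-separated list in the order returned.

sku=R12: price >= 232 OR stock BETWEEN 101 AND 174 → -2
sku=R13: (no match → NULL) → NULL
sku=R15: price >= 232 OR stock BETWEEN 101 AND 174 → -2
sku=R16: price >= 232 OR stock BETWEEN 101 AND 174 → -5
sku=R22: price >= 98 OR stock >= 229 → -2
sku=R27: (no match → NULL) → NULL
sku=R28: price >= 98 OR stock >= 229 → -2
sku=R37: price >= 232 OR stock BETWEEN 101 AND 174 → -3
sku=R42: price >= 98 OR stock >= 229 → -2
sku=R81: price >= 98 OR stock >= 229 → -4
sku=R89: price >= 323 AND supplier = 'Acme' → 5

-2, NULL, -2, -5, -2, NULL, -2, -3, -2, -4, 5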